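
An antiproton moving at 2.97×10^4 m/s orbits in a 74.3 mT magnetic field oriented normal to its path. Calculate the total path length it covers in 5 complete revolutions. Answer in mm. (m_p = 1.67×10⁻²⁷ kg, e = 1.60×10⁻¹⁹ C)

r = mv/(qB) = 4.17×10^-3 m, so one revolution covers 2πr = 0.0262 m.
In 5 revolutions: L = 5·2πr = 0.131 m.

L ≈ 131 mm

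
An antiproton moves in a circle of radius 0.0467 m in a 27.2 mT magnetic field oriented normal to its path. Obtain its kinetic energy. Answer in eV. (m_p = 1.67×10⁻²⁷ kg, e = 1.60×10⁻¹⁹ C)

K ≈ 77.3 eV

v = qBr/m = (1×1.60×10^-19)(0.0272)(0.0467) / (1.67×10^-27) = 1.22×10^5 m/s.
K = ½mv² = 0.5·(1.67×10^-27)·(1.22×10^5)² = 1.24×10^-17 J = 77.3 eV.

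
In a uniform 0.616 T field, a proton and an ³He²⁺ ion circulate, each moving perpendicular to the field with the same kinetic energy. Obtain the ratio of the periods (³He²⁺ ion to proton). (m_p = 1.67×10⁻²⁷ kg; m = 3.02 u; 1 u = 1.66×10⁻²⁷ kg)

T = 2πm/(qB) is independent of speed, so T₂/T₁ = (m₂/q₂)/(m₁/q₁).
T_{³He²⁺ ion}/T_{proton} = (5.01×10^-27/2e) / (1.67×10^-27/1e) = 1.50.

ratio ≈ 1.50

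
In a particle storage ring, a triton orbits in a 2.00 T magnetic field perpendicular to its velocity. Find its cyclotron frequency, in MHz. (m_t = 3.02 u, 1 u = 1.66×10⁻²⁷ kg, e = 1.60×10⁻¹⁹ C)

f = qB/(2πm) = (1×1.60×10^-19)(2.00) / [2π(5.01×10^-27)] = 1.02×10^7 Hz.

f ≈ 10.2 MHz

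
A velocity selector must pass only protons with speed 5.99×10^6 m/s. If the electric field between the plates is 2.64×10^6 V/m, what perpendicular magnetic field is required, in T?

qE = qvB ⇒ B = E/v = (2.64×10^6) / (5.99×10^6) = 0.441 T.

B ≈ 0.441 T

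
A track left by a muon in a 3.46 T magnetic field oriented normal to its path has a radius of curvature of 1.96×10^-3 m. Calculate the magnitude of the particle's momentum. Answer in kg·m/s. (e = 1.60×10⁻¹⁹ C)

Since qvB = mv²/r, the momentum p = mv = qBr.
p = (1×1.60×10^-19)(3.46)(1.96×10^-3) = 1.09×10^-21 kg·m/s.

p ≈ 1.09×10^-21 kg·m/s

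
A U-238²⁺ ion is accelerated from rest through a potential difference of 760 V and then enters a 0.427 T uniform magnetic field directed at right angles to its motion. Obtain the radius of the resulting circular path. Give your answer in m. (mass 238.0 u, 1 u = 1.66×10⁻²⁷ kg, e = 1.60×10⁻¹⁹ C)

r ≈ 0.101 m

The kinetic energy gained is K = qV = (2×1.60×10^-19)(760) = 2.43×10^-16 J.
v = √(2K/m) = 3.51×10^4 m/s.
r = mv/(qB) = (3.95×10^-25)(3.51×10^4) / [(2×1.60×10^-19)(0.427)] = 0.101 m.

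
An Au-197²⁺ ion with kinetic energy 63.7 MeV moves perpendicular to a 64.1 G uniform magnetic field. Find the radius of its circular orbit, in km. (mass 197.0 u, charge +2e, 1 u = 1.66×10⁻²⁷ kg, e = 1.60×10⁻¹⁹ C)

Convert the energy: K = 63.7 MeV = 1.02×10^-11 J.
v = √(2K/m) = √(2·1.02×10^-11/3.27×10^-25) = 7.90×10^6 m/s.
r = mv/(qB) = (3.27×10^-25)(7.90×10^6) / [(2×1.60×10^-19)(6.41×10^-3)] = 1260 m.

r ≈ 1.26 km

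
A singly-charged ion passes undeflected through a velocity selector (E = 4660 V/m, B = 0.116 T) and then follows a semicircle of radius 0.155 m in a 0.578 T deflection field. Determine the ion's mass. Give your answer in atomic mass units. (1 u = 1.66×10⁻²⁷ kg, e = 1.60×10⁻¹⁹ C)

v = E/B₁ = 4.02×10^4 m/s.
From r = mv/(qB₂), m = qB₂r/v = (1×1.60×10^-19)(0.578)(0.155) / (4.02×10^4) = 3.57×10^-25 kg.
In atomic mass units: m = 3.57×10^-25 / 1.66×10^-27 = 215 u.

m ≈ 215 u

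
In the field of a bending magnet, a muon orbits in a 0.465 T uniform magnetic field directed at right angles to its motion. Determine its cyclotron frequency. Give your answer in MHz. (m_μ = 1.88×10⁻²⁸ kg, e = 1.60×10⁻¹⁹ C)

f ≈ 63.0 MHz

f = qB/(2πm) = (1×1.60×10^-19)(0.465) / [2π(1.88×10^-28)] = 6.30×10^7 Hz.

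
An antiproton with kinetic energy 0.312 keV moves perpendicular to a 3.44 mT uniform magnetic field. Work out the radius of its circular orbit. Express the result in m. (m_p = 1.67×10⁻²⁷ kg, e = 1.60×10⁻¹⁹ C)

r ≈ 0.742 m

Convert the energy: K = 0.312 keV = 4.99×10^-17 J.
v = √(2K/m) = √(2·4.99×10^-17/1.67×10^-27) = 2.45×10^5 m/s.
r = mv/(qB) = (1.67×10^-27)(2.45×10^5) / [(1×1.60×10^-19)(3.44×10^-3)] = 0.742 m.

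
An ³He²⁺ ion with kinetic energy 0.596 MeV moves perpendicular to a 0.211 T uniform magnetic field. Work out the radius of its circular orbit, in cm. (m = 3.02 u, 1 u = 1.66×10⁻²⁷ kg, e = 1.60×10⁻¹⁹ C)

r ≈ 45.8 cm

Convert the energy: K = 0.596 MeV = 9.54×10^-14 J.
v = √(2K/m) = √(2·9.54×10^-14/5.01×10^-27) = 6.17×10^6 m/s.
r = mv/(qB) = (5.01×10^-27)(6.17×10^6) / [(2×1.60×10^-19)(0.211)] = 0.458 m.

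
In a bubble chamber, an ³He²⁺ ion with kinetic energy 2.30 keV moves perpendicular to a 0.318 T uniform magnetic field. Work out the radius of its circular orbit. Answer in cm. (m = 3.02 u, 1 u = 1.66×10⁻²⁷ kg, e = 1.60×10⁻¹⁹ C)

r ≈ 1.89 cm

Convert the energy: K = 2.30 keV = 3.68×10^-16 J.
v = √(2K/m) = √(2·3.68×10^-16/5.01×10^-27) = 3.83×10^5 m/s.
r = mv/(qB) = (5.01×10^-27)(3.83×10^5) / [(2×1.60×10^-19)(0.318)] = 0.0189 m.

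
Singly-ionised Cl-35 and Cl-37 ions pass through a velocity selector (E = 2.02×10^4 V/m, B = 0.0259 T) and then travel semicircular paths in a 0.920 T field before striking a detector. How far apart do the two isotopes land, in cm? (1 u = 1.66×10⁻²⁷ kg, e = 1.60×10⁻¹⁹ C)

Δd ≈ 3.52 cm

Both emerge at v = E/B₁ = 7.80×10^5 m/s.
r = mv/(qB₂), so r₁ = 0.3078 m and r₂ = 0.3254 m, giving Δr = 0.0176 m.
After a semicircle each ion lands a diameter 2r from the entry slit, so the separation is 2Δr = 0.0352 m.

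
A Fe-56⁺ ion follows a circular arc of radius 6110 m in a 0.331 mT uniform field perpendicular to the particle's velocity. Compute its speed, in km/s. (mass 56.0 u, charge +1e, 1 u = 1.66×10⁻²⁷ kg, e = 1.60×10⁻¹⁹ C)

v ≈ 3480 km/s

From qvB = mv²/r, v = qBr/m.
v = (1×1.60×10^-19)(3.31×10^-4)(6110) / (9.30×10^-26) = 3.48×10^6 m/s.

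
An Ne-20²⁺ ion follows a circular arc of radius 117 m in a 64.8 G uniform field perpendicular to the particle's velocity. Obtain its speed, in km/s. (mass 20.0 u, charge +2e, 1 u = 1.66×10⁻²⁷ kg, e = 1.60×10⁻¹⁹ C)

From qvB = mv²/r, v = qBr/m.
v = (2×1.60×10^-19)(6.48×10^-3)(117) / (3.32×10^-26) = 7.31×10^6 m/s.

v ≈ 7310 km/s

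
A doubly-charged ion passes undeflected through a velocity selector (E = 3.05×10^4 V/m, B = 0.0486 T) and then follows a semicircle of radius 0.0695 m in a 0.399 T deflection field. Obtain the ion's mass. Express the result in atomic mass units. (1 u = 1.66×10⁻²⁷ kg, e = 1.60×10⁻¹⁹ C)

v = E/B₁ = 6.28×10^5 m/s.
From r = mv/(qB₂), m = qB₂r/v = (2×1.60×10^-19)(0.399)(0.0695) / (6.28×10^5) = 1.41×10^-26 kg.
In atomic mass units: m = 1.41×10^-26 / 1.66×10^-27 = 8.52 u.

m ≈ 8.52 u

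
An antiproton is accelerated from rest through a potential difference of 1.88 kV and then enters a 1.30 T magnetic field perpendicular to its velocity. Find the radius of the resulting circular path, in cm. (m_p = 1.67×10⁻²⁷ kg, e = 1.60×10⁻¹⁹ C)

r ≈ 0.482 cm

The kinetic energy gained is K = qV = (1×1.60×10^-19)(1880) = 3.01×10^-16 J.
v = √(2K/m) = 6.00×10^5 m/s.
r = mv/(qB) = (1.67×10^-27)(6.00×10^5) / [(1×1.60×10^-19)(1.30)] = 4.82×10^-3 m.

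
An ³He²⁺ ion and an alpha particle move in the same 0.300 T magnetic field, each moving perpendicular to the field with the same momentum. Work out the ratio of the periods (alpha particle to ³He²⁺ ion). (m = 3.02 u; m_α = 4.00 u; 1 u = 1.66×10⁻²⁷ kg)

ratio ≈ 1.32

T = 2πm/(qB) is independent of speed, so T₂/T₁ = (m₂/q₂)/(m₁/q₁).
T_{alpha particle}/T_{³He²⁺ ion} = (6.64×10^-27/2e) / (5.01×10^-27/2e) = 1.32.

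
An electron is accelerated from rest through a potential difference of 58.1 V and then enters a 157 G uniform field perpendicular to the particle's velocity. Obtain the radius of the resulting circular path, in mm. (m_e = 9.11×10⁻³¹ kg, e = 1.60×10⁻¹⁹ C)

r ≈ 1.64 mm

The kinetic energy gained is K = qV = (1×1.60×10^-19)(58.1) = 9.30×10^-18 J.
v = √(2K/m) = 4.52×10^6 m/s.
r = mv/(qB) = (9.11×10^-31)(4.52×10^6) / [(1×1.60×10^-19)(0.0157)] = 1.64×10^-3 m.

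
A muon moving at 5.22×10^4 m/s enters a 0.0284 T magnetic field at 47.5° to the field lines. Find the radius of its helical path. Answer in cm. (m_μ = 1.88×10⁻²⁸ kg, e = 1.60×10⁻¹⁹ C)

r ≈ 0.159 cm

Only the perpendicular component v⊥ = v sin47.5° = 3.85×10^4 m/s is bent by the field.
r = m v⊥ /(qB) = (1.88×10^-28)(3.85×10^4) / [(1×1.60×10^-19)(0.0284)] = 1.59×10^-3 m.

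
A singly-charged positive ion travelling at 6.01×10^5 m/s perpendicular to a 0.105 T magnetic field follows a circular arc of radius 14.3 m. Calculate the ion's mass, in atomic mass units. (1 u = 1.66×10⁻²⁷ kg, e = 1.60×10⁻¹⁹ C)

qvB = mv²/r ⇒ m = qBr/v.
m = (1×1.60×10^-19)(0.105)(14.3) / (6.01×10^5) = 4.00×10^-25 kg = 241 u.

m ≈ 241 u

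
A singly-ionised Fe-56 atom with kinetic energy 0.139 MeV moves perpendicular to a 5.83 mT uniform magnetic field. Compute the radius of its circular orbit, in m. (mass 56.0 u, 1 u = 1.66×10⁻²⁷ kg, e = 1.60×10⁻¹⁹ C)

r ≈ 68.9 m

Convert the energy: K = 0.139 MeV = 2.22×10^-14 J.
v = √(2K/m) = √(2·2.22×10^-14/9.30×10^-26) = 6.92×10^5 m/s.
r = mv/(qB) = (9.30×10^-26)(6.92×10^5) / [(1×1.60×10^-19)(5.83×10^-3)] = 68.9 m.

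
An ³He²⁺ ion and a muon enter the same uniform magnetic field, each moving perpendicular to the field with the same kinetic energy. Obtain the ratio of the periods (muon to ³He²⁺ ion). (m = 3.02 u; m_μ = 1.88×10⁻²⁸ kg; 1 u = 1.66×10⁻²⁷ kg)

ratio ≈ 0.0750

T = 2πm/(qB) is independent of speed, so T₂/T₁ = (m₂/q₂)/(m₁/q₁).
T_{muon}/T_{³He²⁺ ion} = (1.88×10^-28/1e) / (5.01×10^-27/2e) = 0.0750.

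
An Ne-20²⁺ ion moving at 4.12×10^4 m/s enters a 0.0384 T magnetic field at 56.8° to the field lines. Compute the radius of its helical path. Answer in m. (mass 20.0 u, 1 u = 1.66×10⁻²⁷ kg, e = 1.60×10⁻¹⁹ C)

r ≈ 0.0931 m

Only the perpendicular component v⊥ = v sin56.8° = 3.45×10^4 m/s is bent by the field.
r = m v⊥ /(qB) = (3.32×10^-26)(3.45×10^4) / [(2×1.60×10^-19)(0.0384)] = 0.0931 m.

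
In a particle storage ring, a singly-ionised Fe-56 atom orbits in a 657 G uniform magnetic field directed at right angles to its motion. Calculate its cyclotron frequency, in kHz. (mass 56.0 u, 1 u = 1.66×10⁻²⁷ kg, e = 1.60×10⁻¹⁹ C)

f = qB/(2πm) = (1×1.60×10^-19)(0.0657) / [2π(9.30×10^-26)] = 1.80×10^4 Hz.

f ≈ 18.0 kHz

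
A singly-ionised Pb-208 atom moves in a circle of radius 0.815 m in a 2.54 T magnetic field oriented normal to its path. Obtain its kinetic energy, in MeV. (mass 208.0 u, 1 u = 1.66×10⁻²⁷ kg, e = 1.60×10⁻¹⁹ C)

v = qBr/m = (1×1.60×10^-19)(2.54)(0.815) / (3.45×10^-25) = 9.59×10^5 m/s.
K = ½mv² = 0.5·(3.45×10^-25)·(9.59×10^5)² = 1.59×10^-13 J = 0.993 MeV.

K ≈ 0.993 MeV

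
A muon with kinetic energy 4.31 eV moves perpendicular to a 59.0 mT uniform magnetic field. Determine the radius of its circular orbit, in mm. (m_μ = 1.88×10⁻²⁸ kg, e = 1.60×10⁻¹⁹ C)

r ≈ 1.71 mm

Convert the energy: K = 4.31 eV = 6.90×10^-19 J.
v = √(2K/m) = √(2·6.90×10^-19/1.88×10^-28) = 8.57×10^4 m/s.
r = mv/(qB) = (1.88×10^-28)(8.57×10^4) / [(1×1.60×10^-19)(0.0590)] = 1.71×10^-3 m.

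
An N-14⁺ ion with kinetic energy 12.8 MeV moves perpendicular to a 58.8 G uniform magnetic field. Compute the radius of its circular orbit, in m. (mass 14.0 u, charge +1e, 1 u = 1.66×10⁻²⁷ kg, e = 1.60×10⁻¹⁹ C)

r ≈ 328 m

Convert the energy: K = 12.8 MeV = 2.05×10^-12 J.
v = √(2K/m) = √(2·2.05×10^-12/2.32×10^-26) = 1.33×10^7 m/s.
r = mv/(qB) = (2.32×10^-26)(1.33×10^7) / [(1×1.60×10^-19)(5.88×10^-3)] = 328 m.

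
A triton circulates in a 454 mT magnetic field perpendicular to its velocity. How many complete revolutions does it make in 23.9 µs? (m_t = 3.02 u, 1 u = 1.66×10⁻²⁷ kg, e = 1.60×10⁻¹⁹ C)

N = 55

T = 2πm/(qB) = 2π(5.0132×10^-27) / [(1×1.60×10^-19)(0.454)] = 4.3363×10^-7 s.
N = t/T = 2.39×10^-5 / 4.3363×10^-7 ≈ 55.12, so 55 complete revolutions.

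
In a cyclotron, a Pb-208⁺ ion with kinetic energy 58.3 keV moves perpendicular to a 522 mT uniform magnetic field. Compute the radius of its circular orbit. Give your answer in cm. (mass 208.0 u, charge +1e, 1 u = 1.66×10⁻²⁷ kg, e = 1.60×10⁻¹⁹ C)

Convert the energy: K = 58.3 keV = 9.33×10^-15 J.
v = √(2K/m) = √(2·9.33×10^-15/3.45×10^-25) = 2.32×10^5 m/s.
r = mv/(qB) = (3.45×10^-25)(2.32×10^5) / [(1×1.60×10^-19)(0.522)] = 0.961 m.

r ≈ 96.1 cm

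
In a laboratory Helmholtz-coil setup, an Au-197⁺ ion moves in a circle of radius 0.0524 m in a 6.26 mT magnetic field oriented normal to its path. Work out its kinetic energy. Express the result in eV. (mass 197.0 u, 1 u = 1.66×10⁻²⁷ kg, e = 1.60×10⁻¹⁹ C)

K ≈ 0.0263 eV

v = qBr/m = (1×1.60×10^-19)(6.26×10^-3)(0.0524) / (3.27×10^-25) = 160 m/s.
K = ½mv² = 0.5·(3.27×10^-25)·(160)² = 4.21×10^-21 J = 0.0263 eV.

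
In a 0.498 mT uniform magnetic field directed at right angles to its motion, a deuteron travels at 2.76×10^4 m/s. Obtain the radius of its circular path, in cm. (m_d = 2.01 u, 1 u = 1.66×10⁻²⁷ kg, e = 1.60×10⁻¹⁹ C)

r ≈ 116 cm

The magnetic force provides the centripetal force: qvB = mv²/r, so r = mv/(qB).
r = (3.34×10^-27 kg)(2.76×10^4 m/s) / [(1×1.60×10^-19 C)(4.98×10^-4 T)] = 1.16 m.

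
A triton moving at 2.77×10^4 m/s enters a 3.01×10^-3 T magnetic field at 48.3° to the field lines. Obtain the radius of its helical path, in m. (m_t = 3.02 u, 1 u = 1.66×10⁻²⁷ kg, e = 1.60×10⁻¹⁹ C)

Only the perpendicular component v⊥ = v sin48.3° = 2.07×10^4 m/s is bent by the field.
r = m v⊥ /(qB) = (5.01×10^-27)(2.07×10^4) / [(1×1.60×10^-19)(3.01×10^-3)] = 0.215 m.

r ≈ 0.215 m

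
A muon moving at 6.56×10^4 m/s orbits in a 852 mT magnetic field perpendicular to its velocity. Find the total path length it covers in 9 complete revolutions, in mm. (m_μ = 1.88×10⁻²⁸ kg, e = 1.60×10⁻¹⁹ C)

L ≈ 5.12 mm

r = mv/(qB) = 9.05×10^-5 m, so one revolution covers 2πr = 5.68×10^-4 m.
In 9 revolutions: L = 9·2πr = 5.12×10^-3 m.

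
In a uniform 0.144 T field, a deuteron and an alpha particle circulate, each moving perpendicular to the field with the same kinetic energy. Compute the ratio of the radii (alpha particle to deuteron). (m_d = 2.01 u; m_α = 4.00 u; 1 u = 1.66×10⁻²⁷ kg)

r = √(2mK)/(qB) ⇒ at equal K, r ∝ √m/q.
r_{alpha particle}/r_{deuteron} = 0.705.

ratio ≈ 0.705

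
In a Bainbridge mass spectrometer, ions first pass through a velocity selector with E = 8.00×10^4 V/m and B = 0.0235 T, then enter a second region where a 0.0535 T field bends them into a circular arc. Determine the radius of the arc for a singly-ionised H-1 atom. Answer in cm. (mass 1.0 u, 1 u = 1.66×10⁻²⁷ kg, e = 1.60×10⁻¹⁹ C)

The selector passes v = E/B = 8.00×10^4/0.0235 = 3.40×10^6 m/s.
In the deflection region, r = mv/(qB₂) = (1.66×10^-27)(3.40×10^6) / [(1×1.60×10^-19)(0.0535)] = 0.660 m.

r ≈ 66.0 cm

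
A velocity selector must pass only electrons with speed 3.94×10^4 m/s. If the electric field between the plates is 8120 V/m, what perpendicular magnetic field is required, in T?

qE = qvB ⇒ B = E/v = (8120) / (3.94×10^4) = 0.206 T.

B ≈ 0.206 T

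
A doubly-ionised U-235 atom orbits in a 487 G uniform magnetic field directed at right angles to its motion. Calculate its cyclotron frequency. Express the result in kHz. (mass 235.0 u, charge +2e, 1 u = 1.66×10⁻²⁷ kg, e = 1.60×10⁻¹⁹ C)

f ≈ 6.36 kHz

f = qB/(2πm) = (2×1.60×10^-19)(0.0487) / [2π(3.90×10^-25)] = 6360 Hz.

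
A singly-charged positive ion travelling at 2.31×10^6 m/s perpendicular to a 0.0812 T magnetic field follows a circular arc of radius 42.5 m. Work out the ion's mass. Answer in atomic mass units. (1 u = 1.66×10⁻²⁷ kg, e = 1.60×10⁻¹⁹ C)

qvB = mv²/r ⇒ m = qBr/v.
m = (1×1.60×10^-19)(0.0812)(42.5) / (2.31×10^6) = 2.39×10^-25 kg = 144 u.

m ≈ 144 u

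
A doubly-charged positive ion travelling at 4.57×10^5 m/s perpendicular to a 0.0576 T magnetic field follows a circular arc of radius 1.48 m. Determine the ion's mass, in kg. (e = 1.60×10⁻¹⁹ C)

m ≈ 5.97×10^-26 kg

qvB = mv²/r ⇒ m = qBr/v.
m = (2×1.60×10^-19)(0.0576)(1.48) / (4.57×10^5) = 5.97×10^-26 kg.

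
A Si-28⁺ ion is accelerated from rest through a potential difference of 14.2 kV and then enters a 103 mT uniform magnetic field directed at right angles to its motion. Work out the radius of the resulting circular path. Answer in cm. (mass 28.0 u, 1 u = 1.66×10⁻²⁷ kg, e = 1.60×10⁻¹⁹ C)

The kinetic energy gained is K = qV = (1×1.60×10^-19)(1.42×10^4) = 2.27×10^-15 J.
v = √(2K/m) = 3.13×10^5 m/s.
r = mv/(qB) = (4.65×10^-26)(3.13×10^5) / [(1×1.60×10^-19)(0.103)] = 0.882 m.

r ≈ 88.2 cm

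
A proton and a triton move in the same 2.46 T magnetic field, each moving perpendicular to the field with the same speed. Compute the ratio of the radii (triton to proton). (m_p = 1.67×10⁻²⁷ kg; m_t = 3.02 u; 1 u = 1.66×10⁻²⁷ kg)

ratio ≈ 3.00

r = mv/(qB) ⇒ at equal v, r ∝ m/q.
r_{triton}/r_{proton} = 3.00.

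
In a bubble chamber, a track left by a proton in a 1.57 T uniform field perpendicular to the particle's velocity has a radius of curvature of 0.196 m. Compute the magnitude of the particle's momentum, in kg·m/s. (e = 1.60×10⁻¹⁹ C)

Since qvB = mv²/r, the momentum p = mv = qBr.
p = (1×1.60×10^-19)(1.57)(0.196) = 4.92×10^-20 kg·m/s.

p ≈ 4.92×10^-20 kg·m/s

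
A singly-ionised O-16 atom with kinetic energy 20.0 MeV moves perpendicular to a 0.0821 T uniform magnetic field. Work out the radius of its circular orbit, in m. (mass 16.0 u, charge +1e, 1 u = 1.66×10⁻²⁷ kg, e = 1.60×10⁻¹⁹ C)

Convert the energy: K = 20.0 MeV = 3.20×10^-12 J.
v = √(2K/m) = √(2·3.20×10^-12/2.66×10^-26) = 1.55×10^7 m/s.
r = mv/(qB) = (2.66×10^-26)(1.55×10^7) / [(1×1.60×10^-19)(0.0821)] = 31.4 m.

r ≈ 31.4 m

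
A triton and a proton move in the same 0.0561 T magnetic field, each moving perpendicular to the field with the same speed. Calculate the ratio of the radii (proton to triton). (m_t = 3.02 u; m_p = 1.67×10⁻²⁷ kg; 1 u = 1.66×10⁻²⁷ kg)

ratio ≈ 0.333

r = mv/(qB) ⇒ at equal v, r ∝ m/q.
r_{proton}/r_{triton} = 0.333.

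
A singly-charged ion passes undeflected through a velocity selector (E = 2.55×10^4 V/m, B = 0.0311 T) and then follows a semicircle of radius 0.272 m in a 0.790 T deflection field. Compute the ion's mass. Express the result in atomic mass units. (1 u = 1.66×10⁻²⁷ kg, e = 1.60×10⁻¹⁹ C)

v = E/B₁ = 8.20×10^5 m/s.
From r = mv/(qB₂), m = qB₂r/v = (1×1.60×10^-19)(0.790)(0.272) / (8.20×10^5) = 4.19×10^-26 kg.
In atomic mass units: m = 4.19×10^-26 / 1.66×10^-27 = 25.3 u.

m ≈ 25.3 u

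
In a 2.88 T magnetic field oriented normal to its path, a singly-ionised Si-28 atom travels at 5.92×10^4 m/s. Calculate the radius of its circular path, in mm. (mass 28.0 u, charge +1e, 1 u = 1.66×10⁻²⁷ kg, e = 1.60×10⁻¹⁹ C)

The magnetic force provides the centripetal force: qvB = mv²/r, so r = mv/(qB).
r = (4.65×10^-26 kg)(5.92×10^4 m/s) / [(1×1.60×10^-19 C)(2.88 T)] = 5.97×10^-3 m.

r ≈ 5.97 mm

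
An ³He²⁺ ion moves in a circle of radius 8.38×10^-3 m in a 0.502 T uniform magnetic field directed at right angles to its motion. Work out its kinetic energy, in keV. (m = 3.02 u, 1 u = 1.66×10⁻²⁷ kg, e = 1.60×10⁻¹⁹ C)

K ≈ 1.13 keV

v = qBr/m = (2×1.60×10^-19)(0.502)(8.38×10^-3) / (5.01×10^-27) = 2.69×10^5 m/s.
K = ½mv² = 0.5·(5.01×10^-27)·(2.69×10^5)² = 1.81×10^-16 J = 1.13 keV.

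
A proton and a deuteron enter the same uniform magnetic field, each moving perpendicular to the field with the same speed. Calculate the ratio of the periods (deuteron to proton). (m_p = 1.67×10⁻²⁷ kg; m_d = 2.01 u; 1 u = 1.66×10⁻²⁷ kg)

ratio ≈ 2.00

T = 2πm/(qB) is independent of speed, so T₂/T₁ = (m₂/q₂)/(m₁/q₁).
T_{deuteron}/T_{proton} = (3.34×10^-27/1e) / (1.67×10^-27/1e) = 2.00.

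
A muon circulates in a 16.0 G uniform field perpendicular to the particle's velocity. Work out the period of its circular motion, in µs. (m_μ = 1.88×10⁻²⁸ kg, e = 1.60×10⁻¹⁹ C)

T ≈ 4.61 µs

The cyclotron period is independent of speed: T = 2πm/(qB).
T = 2π(1.88×10^-28) / [(1×1.60×10^-19)(1.60×10^-3)] = 4.61×10^-6 s.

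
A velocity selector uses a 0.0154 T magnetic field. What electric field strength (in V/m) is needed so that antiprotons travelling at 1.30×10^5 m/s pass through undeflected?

qE = qvB ⇒ E = vB = (1.30×10^5)(0.0154) = 2000 V/m.

E ≈ 2000 V/m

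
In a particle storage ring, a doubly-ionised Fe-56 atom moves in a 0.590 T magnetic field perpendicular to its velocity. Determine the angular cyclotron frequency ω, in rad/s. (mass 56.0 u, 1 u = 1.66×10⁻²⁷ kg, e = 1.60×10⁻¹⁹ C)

ω ≈ 2.03×10^6 rad/s

ω = qB/m = (2×1.60×10^-19)(0.590) / (9.30×10^-26) = 2.03×10^6 rad/s.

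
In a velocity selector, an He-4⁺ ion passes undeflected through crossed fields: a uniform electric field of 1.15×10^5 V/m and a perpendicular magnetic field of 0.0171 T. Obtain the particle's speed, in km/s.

v ≈ 6730 km/s

For zero net force, qE = qvB, so v = E/B.
v = (1.15×10^5) / (0.0171) = 6.73×10^6 m/s.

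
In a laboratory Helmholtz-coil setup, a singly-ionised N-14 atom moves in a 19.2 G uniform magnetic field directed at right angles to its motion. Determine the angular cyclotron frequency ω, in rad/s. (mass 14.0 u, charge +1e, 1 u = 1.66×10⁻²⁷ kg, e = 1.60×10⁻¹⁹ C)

ω = qB/m = (1×1.60×10^-19)(1.92×10^-3) / (2.32×10^-26) = 1.32×10^4 rad/s.

ω ≈ 1.32×10^4 rad/s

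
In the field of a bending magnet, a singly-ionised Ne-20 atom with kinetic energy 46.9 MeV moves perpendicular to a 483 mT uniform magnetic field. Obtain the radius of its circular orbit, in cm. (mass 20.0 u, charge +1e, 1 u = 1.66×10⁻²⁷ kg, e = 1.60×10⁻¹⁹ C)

Convert the energy: K = 46.9 MeV = 7.50×10^-12 J.
v = √(2K/m) = √(2·7.50×10^-12/3.32×10^-26) = 2.13×10^7 m/s.
r = mv/(qB) = (3.32×10^-26)(2.13×10^7) / [(1×1.60×10^-19)(0.483)] = 9.13 m.

r ≈ 913 cm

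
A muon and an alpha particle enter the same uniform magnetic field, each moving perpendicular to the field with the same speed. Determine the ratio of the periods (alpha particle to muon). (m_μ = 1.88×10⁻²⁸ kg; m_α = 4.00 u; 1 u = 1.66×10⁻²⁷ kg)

T = 2πm/(qB) is independent of speed, so T₂/T₁ = (m₂/q₂)/(m₁/q₁).
T_{alpha particle}/T_{muon} = (6.64×10^-27/2e) / (1.88×10^-28/1e) = 17.7.

ratio ≈ 17.7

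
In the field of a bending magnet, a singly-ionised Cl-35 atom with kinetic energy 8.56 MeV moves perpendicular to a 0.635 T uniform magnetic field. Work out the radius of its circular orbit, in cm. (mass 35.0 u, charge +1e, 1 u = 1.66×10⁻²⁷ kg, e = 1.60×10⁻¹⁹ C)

Convert the energy: K = 8.56 MeV = 1.37×10^-12 J.
v = √(2K/m) = √(2·1.37×10^-12/5.81×10^-26) = 6.87×10^6 m/s.
r = mv/(qB) = (5.81×10^-26)(6.87×10^6) / [(1×1.60×10^-19)(0.635)] = 3.93 m.

r ≈ 393 cm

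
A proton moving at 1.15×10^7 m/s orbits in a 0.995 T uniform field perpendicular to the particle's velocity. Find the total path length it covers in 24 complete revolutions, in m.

L ≈ 18.2 m

r = mv/(qB) = 0.121 m, so one revolution covers 2πr = 0.758 m.
In 24 revolutions: L = 24·2πr = 18.2 m.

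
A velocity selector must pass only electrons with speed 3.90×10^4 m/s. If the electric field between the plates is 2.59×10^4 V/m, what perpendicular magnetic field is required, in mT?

qE = qvB ⇒ B = E/v = (2.59×10^4) / (3.90×10^4) = 0.664 T.

B ≈ 664 mT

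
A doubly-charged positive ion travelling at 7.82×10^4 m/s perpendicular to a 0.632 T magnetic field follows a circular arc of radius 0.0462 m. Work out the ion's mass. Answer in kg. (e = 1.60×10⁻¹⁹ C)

m ≈ 1.19×10^-25 kg

qvB = mv²/r ⇒ m = qBr/v.
m = (2×1.60×10^-19)(0.632)(0.0462) / (7.82×10^4) = 1.19×10^-25 kg.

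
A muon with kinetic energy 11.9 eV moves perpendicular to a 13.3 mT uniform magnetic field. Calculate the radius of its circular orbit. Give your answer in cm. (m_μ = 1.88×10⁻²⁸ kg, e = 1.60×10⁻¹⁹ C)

r ≈ 1.26 cm

Convert the energy: K = 11.9 eV = 1.90×10^-18 J.
v = √(2K/m) = √(2·1.90×10^-18/1.88×10^-28) = 1.42×10^5 m/s.
r = mv/(qB) = (1.88×10^-28)(1.42×10^5) / [(1×1.60×10^-19)(0.0133)] = 0.0126 m.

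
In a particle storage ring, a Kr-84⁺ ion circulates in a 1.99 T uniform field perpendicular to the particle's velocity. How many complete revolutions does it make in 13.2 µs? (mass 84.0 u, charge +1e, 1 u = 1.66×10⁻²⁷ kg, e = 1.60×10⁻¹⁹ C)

T = 2πm/(qB) = 2π(1.3944×10^-25) / [(1×1.60×10^-19)(1.99)] = 2.7517×10^-6 s.
N = t/T = 1.32×10^-5 / 2.7517×10^-6 ≈ 4.80, so 4 complete revolutions.

N = 4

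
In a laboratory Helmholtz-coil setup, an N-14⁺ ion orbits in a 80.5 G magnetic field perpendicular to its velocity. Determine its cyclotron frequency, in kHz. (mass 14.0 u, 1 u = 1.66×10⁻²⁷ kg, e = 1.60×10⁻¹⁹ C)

f ≈ 8.82 kHz

f = qB/(2πm) = (1×1.60×10^-19)(8.05×10^-3) / [2π(2.32×10^-26)] = 8820 Hz.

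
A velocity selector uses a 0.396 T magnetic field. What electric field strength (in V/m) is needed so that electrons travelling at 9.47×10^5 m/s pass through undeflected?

E ≈ 3.75×10^5 V/m

qE = qvB ⇒ E = vB = (9.47×10^5)(0.396) = 3.75×10^5 V/m.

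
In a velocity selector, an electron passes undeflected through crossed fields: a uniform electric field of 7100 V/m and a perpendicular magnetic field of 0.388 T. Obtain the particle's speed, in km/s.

v ≈ 18.3 km/s

For zero net force, qE = qvB, so v = E/B.
v = (7100) / (0.388) = 1.83×10^4 m/s.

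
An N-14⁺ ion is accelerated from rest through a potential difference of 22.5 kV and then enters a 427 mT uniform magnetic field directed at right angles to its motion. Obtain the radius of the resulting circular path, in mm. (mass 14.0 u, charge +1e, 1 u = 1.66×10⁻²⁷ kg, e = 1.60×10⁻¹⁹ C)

r ≈ 189 mm

The kinetic energy gained is K = qV = (1×1.60×10^-19)(2.25×10^4) = 3.60×10^-15 J.
v = √(2K/m) = 5.57×10^5 m/s.
r = mv/(qB) = (2.32×10^-26)(5.57×10^5) / [(1×1.60×10^-19)(0.427)] = 0.189 m.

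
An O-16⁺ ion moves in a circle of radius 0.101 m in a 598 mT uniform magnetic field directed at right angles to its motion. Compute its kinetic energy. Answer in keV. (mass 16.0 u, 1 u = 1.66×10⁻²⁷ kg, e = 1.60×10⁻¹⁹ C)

K ≈ 11.0 keV

v = qBr/m = (1×1.60×10^-19)(0.598)(0.101) / (2.66×10^-26) = 3.64×10^5 m/s.
K = ½mv² = 0.5·(2.66×10^-26)·(3.64×10^5)² = 1.76×10^-15 J = 11.0 keV.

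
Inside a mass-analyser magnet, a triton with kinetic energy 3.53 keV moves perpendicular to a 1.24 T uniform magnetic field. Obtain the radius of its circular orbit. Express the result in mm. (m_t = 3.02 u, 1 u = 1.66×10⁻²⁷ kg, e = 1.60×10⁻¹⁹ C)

r ≈ 12.0 mm

Convert the energy: K = 3.53 keV = 5.65×10^-16 J.
v = √(2K/m) = √(2·5.65×10^-16/5.01×10^-27) = 4.75×10^5 m/s.
r = mv/(qB) = (5.01×10^-27)(4.75×10^5) / [(1×1.60×10^-19)(1.24)] = 0.0120 m.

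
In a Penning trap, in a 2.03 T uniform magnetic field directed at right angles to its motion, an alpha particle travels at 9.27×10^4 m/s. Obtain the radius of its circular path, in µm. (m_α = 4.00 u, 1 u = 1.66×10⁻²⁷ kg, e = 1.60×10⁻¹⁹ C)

The magnetic force provides the centripetal force: qvB = mv²/r, so r = mv/(qB).
r = (6.64×10^-27 kg)(9.27×10^4 m/s) / [(2×1.60×10^-19 C)(2.03 T)] = 9.48×10^-4 m.

r ≈ 948 µm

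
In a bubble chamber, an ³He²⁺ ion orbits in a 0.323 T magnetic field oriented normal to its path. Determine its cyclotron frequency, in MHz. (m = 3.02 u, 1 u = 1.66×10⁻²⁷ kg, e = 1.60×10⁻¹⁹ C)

f = qB/(2πm) = (2×1.60×10^-19)(0.323) / [2π(5.01×10^-27)] = 3.28×10^6 Hz.

f ≈ 3.28 MHz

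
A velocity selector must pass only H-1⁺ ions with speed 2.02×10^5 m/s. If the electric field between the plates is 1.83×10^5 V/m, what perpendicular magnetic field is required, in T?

qE = qvB ⇒ B = E/v = (1.83×10^5) / (2.02×10^5) = 0.906 T.

B ≈ 0.906 T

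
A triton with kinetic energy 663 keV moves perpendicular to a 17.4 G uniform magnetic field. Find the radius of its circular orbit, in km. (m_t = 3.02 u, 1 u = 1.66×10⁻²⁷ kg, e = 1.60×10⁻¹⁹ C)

r ≈ 0.117 km

Convert the energy: K = 663 keV = 1.06×10^-13 J.
v = √(2K/m) = √(2·1.06×10^-13/5.01×10^-27) = 6.51×10^6 m/s.
r = mv/(qB) = (5.01×10^-27)(6.51×10^6) / [(1×1.60×10^-19)(1.74×10^-3)] = 117 m.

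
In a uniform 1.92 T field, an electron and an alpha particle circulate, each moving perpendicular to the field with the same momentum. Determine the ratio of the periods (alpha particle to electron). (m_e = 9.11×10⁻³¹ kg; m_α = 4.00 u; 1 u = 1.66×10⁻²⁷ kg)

T = 2πm/(qB) is independent of speed, so T₂/T₁ = (m₂/q₂)/(m₁/q₁).
T_{alpha particle}/T_{electron} = (6.64×10^-27/2e) / (9.11×10^-31/1e) = 3640.

ratio ≈ 3640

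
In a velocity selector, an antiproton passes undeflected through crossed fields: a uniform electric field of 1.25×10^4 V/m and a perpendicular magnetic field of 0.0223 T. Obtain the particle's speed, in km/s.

For zero net force, qE = qvB, so v = E/B.
v = (1.25×10^4) / (0.0223) = 5.61×10^5 m/s.

v ≈ 561 km/s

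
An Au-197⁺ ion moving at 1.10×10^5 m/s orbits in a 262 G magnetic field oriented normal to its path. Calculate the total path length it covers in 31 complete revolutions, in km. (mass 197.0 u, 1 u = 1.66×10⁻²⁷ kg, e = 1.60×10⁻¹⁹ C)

L ≈ 1.67 km

r = mv/(qB) = 8.58 m, so one revolution covers 2πr = 53.9 m.
In 31 revolutions: L = 31·2πr = 1670 m.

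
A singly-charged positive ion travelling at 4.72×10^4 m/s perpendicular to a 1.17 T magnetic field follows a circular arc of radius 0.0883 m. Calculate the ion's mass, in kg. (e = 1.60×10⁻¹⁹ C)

m ≈ 3.50×10^-25 kg

qvB = mv²/r ⇒ m = qBr/v.
m = (1×1.60×10^-19)(1.17)(0.0883) / (4.72×10^4) = 3.50×10^-25 kg.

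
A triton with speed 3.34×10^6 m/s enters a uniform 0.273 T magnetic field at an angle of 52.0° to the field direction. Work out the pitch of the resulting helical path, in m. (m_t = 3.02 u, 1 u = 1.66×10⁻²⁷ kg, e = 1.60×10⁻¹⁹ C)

pitch ≈ 1.48 m

The velocity component along B is v∥ = v cos52.0° = 2.06×10^6 m/s.
The cyclotron period T = 2πm/(qB) = 7.21×10^-7 s is set by m, q, B alone.
Pitch = v∥·T = (2.06×10^6)(7.21×10^-7) = 1.48 m.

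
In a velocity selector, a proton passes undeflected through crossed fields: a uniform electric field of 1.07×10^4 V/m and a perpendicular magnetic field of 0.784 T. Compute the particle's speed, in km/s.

v ≈ 13.6 km/s

For zero net force, qE = qvB, so v = E/B.
v = (1.07×10^4) / (0.784) = 1.36×10^4 m/s.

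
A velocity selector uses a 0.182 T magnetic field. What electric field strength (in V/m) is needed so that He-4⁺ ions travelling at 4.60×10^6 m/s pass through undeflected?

E ≈ 8.37×10^5 V/m

qE = qvB ⇒ E = vB = (4.60×10^6)(0.182) = 8.37×10^5 V/m.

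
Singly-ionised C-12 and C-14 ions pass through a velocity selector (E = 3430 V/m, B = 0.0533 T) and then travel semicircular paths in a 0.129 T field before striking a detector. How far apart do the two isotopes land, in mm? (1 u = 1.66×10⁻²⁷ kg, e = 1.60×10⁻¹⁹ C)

Δd ≈ 20.7 mm

Both emerge at v = E/B₁ = 6.44×10^4 m/s.
r = mv/(qB₂), so r₁ = 0.0621 m and r₂ = 0.0725 m, giving Δr = 0.0104 m.
After a semicircle each ion lands a diameter 2r from the entry slit, so the separation is 2Δr = 0.0207 m.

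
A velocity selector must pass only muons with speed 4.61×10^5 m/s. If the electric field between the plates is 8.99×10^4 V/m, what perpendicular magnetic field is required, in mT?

qE = qvB ⇒ B = E/v = (8.99×10^4) / (4.61×10^5) = 0.195 T.

B ≈ 195 mT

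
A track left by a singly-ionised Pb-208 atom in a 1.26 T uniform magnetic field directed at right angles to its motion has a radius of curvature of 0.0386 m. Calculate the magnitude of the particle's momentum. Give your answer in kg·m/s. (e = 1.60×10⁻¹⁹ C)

Since qvB = mv²/r, the momentum p = mv = qBr.
p = (1×1.60×10^-19)(1.26)(0.0386) = 7.78×10^-21 kg·m/s.

p ≈ 7.78×10^-21 kg·m/s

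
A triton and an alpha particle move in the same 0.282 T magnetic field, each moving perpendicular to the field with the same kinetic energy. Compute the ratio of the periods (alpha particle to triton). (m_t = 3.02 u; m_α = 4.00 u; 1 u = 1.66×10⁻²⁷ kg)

ratio ≈ 0.662

T = 2πm/(qB) is independent of speed, so T₂/T₁ = (m₂/q₂)/(m₁/q₁).
T_{alpha particle}/T_{triton} = (6.64×10^-27/2e) / (5.01×10^-27/1e) = 0.662.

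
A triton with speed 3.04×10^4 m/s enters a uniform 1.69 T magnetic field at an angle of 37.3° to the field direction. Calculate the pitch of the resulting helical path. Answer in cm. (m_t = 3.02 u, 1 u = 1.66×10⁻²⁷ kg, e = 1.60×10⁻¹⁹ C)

The velocity component along B is v∥ = v cos37.3° = 2.42×10^4 m/s.
The cyclotron period T = 2πm/(qB) = 1.16×10^-7 s is set by m, q, B alone.
Pitch = v∥·T = (2.42×10^4)(1.16×10^-7) = 2.82×10^-3 m.

pitch ≈ 0.282 cm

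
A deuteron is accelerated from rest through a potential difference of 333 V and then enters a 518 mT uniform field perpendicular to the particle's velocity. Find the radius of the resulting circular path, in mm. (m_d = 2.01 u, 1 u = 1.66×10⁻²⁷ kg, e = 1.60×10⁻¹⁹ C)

The kinetic energy gained is K = qV = (1×1.60×10^-19)(333) = 5.33×10^-17 J.
v = √(2K/m) = 1.79×10^5 m/s.
r = mv/(qB) = (3.34×10^-27)(1.79×10^5) / [(1×1.60×10^-19)(0.518)] = 7.19×10^-3 m.

r ≈ 7.19 mm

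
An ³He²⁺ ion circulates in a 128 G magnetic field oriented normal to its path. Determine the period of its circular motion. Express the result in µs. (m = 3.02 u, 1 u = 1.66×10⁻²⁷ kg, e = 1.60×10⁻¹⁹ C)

T ≈ 7.69 µs

The cyclotron period is independent of speed: T = 2πm/(qB).
T = 2π(5.01×10^-27) / [(2×1.60×10^-19)(0.0128)] = 7.69×10^-6 s.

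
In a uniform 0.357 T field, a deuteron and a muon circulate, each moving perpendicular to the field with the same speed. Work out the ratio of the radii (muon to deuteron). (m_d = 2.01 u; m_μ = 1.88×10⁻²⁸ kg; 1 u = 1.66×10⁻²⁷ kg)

ratio ≈ 0.0563

r = mv/(qB) ⇒ at equal v, r ∝ m/q.
r_{muon}/r_{deuteron} = 0.0563.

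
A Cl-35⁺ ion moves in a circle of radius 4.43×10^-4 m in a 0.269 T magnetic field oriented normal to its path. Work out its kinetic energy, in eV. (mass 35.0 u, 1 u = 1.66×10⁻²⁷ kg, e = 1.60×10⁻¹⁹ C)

v = qBr/m = (1×1.60×10^-19)(0.269)(4.43×10^-4) / (5.81×10^-26) = 328 m/s.
K = ½mv² = 0.5·(5.81×10^-26)·(328)² = 3.13×10^-21 J = 0.0196 eV.

K ≈ 0.0196 eV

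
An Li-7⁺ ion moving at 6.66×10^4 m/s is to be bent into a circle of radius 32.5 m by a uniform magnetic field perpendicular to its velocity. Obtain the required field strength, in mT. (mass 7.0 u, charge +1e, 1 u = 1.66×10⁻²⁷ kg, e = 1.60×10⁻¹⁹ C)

qvB = mv²/r gives B = mv/(qr).
B = (1.16×10^-26)(6.66×10^4) / [(1×1.60×10^-19)(32.5)] = 1.49×10^-4 T.

B ≈ 0.149 mT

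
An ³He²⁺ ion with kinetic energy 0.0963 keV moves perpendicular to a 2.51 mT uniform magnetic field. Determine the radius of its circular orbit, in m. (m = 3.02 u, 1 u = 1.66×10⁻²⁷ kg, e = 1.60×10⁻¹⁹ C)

Convert the energy: K = 0.0963 keV = 1.54×10^-17 J.
v = √(2K/m) = √(2·1.54×10^-17/5.01×10^-27) = 7.84×10^4 m/s.
r = mv/(qB) = (5.01×10^-27)(7.84×10^4) / [(2×1.60×10^-19)(2.51×10^-3)] = 0.489 m.

r ≈ 0.489 m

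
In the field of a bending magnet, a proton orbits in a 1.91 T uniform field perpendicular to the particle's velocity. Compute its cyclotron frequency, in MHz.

f ≈ 29.1 MHz

f = qB/(2πm) = (1×1.60×10^-19)(1.91) / [2π(1.67×10^-27)] = 2.91×10^7 Hz.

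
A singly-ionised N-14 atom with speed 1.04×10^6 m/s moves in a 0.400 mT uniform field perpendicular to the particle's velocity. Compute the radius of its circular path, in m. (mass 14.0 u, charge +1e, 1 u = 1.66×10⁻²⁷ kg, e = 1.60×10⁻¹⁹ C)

The magnetic force provides the centripetal force: qvB = mv²/r, so r = mv/(qB).
r = (2.32×10^-26 kg)(1.04×10^6 m/s) / [(1×1.60×10^-19 C)(4.00×10^-4 T)] = 378 m.

r ≈ 378 m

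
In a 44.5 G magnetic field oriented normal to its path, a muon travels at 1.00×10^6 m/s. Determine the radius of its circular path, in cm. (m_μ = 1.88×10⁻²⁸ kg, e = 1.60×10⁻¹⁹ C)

The magnetic force provides the centripetal force: qvB = mv²/r, so r = mv/(qB).
r = (1.88×10^-28 kg)(1.00×10^6 m/s) / [(1×1.60×10^-19 C)(4.45×10^-3 T)] = 0.264 m.

r ≈ 26.4 cm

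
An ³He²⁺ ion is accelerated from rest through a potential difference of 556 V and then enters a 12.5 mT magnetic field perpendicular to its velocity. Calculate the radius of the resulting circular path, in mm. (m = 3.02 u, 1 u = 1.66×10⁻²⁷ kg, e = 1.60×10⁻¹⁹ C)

The kinetic energy gained is K = qV = (2×1.60×10^-19)(556) = 1.78×10^-16 J.
v = √(2K/m) = 2.66×10^5 m/s.
r = mv/(qB) = (5.01×10^-27)(2.66×10^5) / [(2×1.60×10^-19)(0.0125)] = 0.334 m.

r ≈ 334 mm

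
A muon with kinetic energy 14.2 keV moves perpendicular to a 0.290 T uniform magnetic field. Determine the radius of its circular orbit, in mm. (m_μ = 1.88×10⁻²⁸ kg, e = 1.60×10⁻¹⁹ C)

r ≈ 19.9 mm

Convert the energy: K = 14.2 keV = 2.27×10^-15 J.
v = √(2K/m) = √(2·2.27×10^-15/1.88×10^-28) = 4.92×10^6 m/s.
r = mv/(qB) = (1.88×10^-28)(4.92×10^6) / [(1×1.60×10^-19)(0.290)] = 0.0199 m.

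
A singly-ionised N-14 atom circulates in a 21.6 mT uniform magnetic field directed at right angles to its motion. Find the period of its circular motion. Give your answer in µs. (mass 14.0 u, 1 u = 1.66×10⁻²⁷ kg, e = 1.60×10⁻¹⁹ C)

The cyclotron period is independent of speed: T = 2πm/(qB).
T = 2π(2.32×10^-26) / [(1×1.60×10^-19)(0.0216)] = 4.23×10^-5 s.

T ≈ 42.3 µs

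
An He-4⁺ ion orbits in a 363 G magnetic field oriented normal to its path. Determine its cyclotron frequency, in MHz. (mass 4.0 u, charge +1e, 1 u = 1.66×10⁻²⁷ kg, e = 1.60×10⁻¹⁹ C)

f = qB/(2πm) = (1×1.60×10^-19)(0.0363) / [2π(6.64×10^-27)] = 1.39×10^5 Hz.

f ≈ 0.139 MHz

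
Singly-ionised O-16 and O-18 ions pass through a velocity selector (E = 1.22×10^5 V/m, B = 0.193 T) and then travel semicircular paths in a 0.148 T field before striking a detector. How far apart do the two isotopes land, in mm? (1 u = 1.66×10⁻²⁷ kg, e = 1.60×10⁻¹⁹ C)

Both emerge at v = E/B₁ = 6.32×10^5 m/s.
r = mv/(qB₂), so r₁ = 0.7090 m and r₂ = 0.7976 m, giving Δr = 0.0886 m.
After a semicircle each ion lands a diameter 2r from the entry slit, so the separation is 2Δr = 0.177 m.

Δd ≈ 177 mm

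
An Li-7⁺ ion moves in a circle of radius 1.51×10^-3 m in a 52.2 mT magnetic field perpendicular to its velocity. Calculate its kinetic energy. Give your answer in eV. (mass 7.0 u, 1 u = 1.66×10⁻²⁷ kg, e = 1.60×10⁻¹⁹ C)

v = qBr/m = (1×1.60×10^-19)(0.0522)(1.51×10^-3) / (1.16×10^-26) = 1090 m/s.
K = ½mv² = 0.5·(1.16×10^-26)·(1090)² = 6.84×10^-21 J = 0.0428 eV.

K ≈ 0.0428 eV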